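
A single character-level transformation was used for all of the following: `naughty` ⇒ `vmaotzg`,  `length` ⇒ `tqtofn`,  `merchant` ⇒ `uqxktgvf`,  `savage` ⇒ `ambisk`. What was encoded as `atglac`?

shadow

The shifts repeat in a cycle of length 3: positions 0,1,… shift by +8, +12, +6, then the pattern repeats.
Decoding atglac: a−8=s, t−12=h, g−6=a, l−8=d, a−12=o, c−6=w.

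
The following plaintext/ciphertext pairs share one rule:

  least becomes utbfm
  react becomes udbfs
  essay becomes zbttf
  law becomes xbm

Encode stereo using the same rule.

pfsfut

The word is reversed, then every letter is shifted forward by 1.
On stereo: reverse → oerets; then shift: o+1=p, e+1=f, r+1=s, e+1=f, t+1=u, s+1=t.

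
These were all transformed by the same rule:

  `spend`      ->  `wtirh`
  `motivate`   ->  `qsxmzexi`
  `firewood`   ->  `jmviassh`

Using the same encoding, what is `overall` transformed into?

szivepp

Compare letters: s→w is +4, p→t is +4, e→i is +4 — a constant shift. This is a Caesar cipher with shift 4.
Applying it to overall: o+4=s, v+4=z, e+4=i, r+4=v, a+4=e, l+4=p, l+4=p.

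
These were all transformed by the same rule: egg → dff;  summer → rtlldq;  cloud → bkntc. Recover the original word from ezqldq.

farmer

Compare letters: e→d is +25, g→f is +25, g→f is +25 — a constant shift. It's a constant shift of +25 (ROT25).
Reversing it on ezqldq: e−25=f, z−25=a, q−25=r, l−25=m, d−25=e, q−25=r.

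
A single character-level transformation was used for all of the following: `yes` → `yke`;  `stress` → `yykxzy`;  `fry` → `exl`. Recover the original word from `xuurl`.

The output letters match the input read backwards, each shifted +6: yes reversed is sey. Read the word backwards and shift each letter +6.
Undoing it on xuurl: shift back: x−6=r, u−6=o, u−6=o, r−6=l, l−6=f → roolf; then reverse → floor.

floor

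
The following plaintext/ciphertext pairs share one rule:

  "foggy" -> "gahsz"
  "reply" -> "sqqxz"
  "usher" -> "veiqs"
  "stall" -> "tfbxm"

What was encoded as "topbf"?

scope

Shifts by position in foggy: pos 0: f→g (+1), pos 1: o→a (+12), pos 2: g→h (+1), pos 3: g→s (+12) — repeating every 2. The shifts repeat in a cycle of length 2: positions 0,1,… shift by +1, +12, then the pattern repeats.
Undoing it on topbf: t−1=s, o−12=c, p−1=o, b−12=p, f−1=e.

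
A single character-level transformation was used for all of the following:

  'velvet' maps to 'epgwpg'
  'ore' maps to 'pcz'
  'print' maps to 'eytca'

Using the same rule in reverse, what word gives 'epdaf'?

The output letters match the input read backwards, each shifted +11: velvet reversed is tevlev. The word is reversed, then every letter is shifted forward by 11.
Reversing it on epdaf: shift back: e−11=t, p−11=e, d−11=s, a−11=p, f−11=u → tespu; then reverse → upset.

upset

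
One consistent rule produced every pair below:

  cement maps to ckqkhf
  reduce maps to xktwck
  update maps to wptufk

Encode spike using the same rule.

opaik

c(2)→c(2) and e(4)→k(10) fit y≡17x+20 (mod 26); the inverse of 17 mod 26 is 23. Each letter's alphabet position (a=0..z=25) is mapped through 17·x+20 mod 26 — an affine cipher.
On spike: s(18)→17·18+20≡14=o; p(15)→17·15+20≡15=p; i(8)→17·8+20≡0=a; k(10)→17·10+20≡8=i; e(4)→17·4+20≡10=k (all mod 26).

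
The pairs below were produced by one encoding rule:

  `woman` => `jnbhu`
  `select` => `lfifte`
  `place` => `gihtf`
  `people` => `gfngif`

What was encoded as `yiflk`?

flesh

w(22)→j(9) and o(14)→n(13) fit y≡19x+7 (mod 26); the inverse of 19 mod 26 is 11. Each letter's alphabet position (a=0..z=25) is mapped through 19·x+7 mod 26 — an affine cipher.
Undoing it on yiflk: y(24)→11·(24−7)≡5=f; i(8)→11·(8−7)≡11=l; f(5)→11·(5−7)≡4=e; l(11)→11·(11−7)≡18=s; k(10)→11·(10−7)≡7=h (all mod 26).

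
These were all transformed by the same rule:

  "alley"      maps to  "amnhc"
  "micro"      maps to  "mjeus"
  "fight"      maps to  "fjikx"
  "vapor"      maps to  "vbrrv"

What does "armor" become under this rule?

asorv

In alley: a→a is +0, l→m is +1, l→n is +2, e→h is +3 — the shift increases by 1 each position. Letter i (0-indexed) is shifted by i+0, so successive shifts are 0, 1, 2, ….
On armor: a+0=a, r+1=s, m+2=o, o+3=r, r+4=v.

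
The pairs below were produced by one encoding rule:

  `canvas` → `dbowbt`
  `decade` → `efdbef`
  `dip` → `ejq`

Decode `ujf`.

tie

Each letter is shifted forward by 1 in the alphabet (a Caesar shift of +1).
Reversing it on ujf: u−1=t, j−1=i, f−1=e.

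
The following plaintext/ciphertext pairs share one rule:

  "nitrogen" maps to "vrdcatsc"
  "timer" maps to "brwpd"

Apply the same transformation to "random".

In nitrogen: n→v is +8, i→r is +9, t→d is +10, r→c is +11 — the shift increases by 1 each position. The shift increases by 1 at each position, starting from +8: 8, 9, 10, ….
Applying it to random: r+8=z, a+9=j, n+10=x, d+11=o, o+12=a, m+13=z.

zjxoaz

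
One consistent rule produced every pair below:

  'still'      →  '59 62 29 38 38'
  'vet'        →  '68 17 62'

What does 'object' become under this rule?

47 8 32 17 11 62

s(#19)→59 and t(#20)→62: differences scale by 3, so n = 3·pos + 2. Each letter becomes 3×(its alphabet position, a=1..z=26) + 2.
Applying it to object: o=15→47, b=2→8, j=10→32, e=5→17, c=3→11, t=20→62.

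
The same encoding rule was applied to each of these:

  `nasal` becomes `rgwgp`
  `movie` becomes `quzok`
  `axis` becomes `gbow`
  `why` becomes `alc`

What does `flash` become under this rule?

Vowels shift forward by 6 and consonants shift forward by 4.
On flash: f(cons)+4=j, l(cons)+4=p, a(vowel)+6=g, s(cons)+4=w, h(cons)+4=l.

jpgwl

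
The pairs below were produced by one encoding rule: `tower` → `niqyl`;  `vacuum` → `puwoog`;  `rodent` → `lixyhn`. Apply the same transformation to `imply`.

Compare letters: t→n is +20, o→i is +20, w→q is +20 — a constant shift. Each letter is shifted forward by 20 in the alphabet (a Caesar shift of +20).
For imply: i+20=c, m+20=g, p+20=j, l+20=f, y+20=s.

cgjfs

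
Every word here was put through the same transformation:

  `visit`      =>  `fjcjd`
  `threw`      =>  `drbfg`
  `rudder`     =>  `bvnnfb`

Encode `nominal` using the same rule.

xpwjxbv

Two shifts are in play — +1 for a/e/i/o/u, +10 for every other letter.
Applying it to nominal: n(cons)+10=x, o(vowel)+1=p, m(cons)+10=w, i(vowel)+1=j, n(cons)+10=x, a(vowel)+1=b, l(cons)+10=v.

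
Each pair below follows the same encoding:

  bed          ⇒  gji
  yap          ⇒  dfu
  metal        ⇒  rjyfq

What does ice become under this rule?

nhj

Compare letters: b→g is +5, e→j is +5, d→i is +5 — a constant shift. Every letter moves 5 places later in the alphabet, wrapping around z→a.
Applying it to ice: i+5=n, c+5=h, e+5=j.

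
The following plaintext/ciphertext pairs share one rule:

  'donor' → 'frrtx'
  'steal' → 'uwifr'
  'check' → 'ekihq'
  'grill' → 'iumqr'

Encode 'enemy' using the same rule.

gqire

In donor: d→f is +2, o→r is +3, n→r is +4, o→t is +5 — the shift increases by 1 each position. Letter i (0-indexed) is shifted by i+2, so successive shifts are 2, 3, 4, ….
On enemy: e+2=g, n+3=q, e+4=i, m+5=r, y+6=e.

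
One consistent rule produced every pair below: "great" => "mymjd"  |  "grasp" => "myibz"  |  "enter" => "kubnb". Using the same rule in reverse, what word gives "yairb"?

In great: g→m is +6, r→y is +7, e→m is +8, a→j is +9 — the shift increases by 1 each position. The shift increases by 1 at each position, starting from +6: 6, 7, 8, ….
Reversing it on yairb: y−6=s, a−7=t, i−8=a, r−9=i, b−10=r.

stair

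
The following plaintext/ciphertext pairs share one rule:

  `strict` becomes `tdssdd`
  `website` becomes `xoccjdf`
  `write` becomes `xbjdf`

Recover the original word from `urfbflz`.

thereby

Shifts by position in strict: pos 0: s→t (+1), pos 1: t→d (+10), pos 2: r→s (+1), pos 3: i→s (+10) — repeating every 2. It's a Vigenère-style cipher with numeric key [1,10]: position i shifts by key[i mod 2].
Decoding urfbflz: u−1=t, r−10=h, f−1=e, b−10=r, f−1=e, l−10=b, z−1=y.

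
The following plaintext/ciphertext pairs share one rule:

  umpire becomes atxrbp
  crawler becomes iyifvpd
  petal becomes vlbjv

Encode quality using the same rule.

The shift increases by 1 at each position, starting from +6: 6, 7, 8, ….
Applying it to quality: q+6=w, u+7=b, a+8=i, l+9=u, i+10=s, t+11=e, y+12=k.

wbiusek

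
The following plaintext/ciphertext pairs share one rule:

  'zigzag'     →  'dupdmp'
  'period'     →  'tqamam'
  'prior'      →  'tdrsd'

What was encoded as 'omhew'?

The shifts repeat in a cycle of length 3: positions 0,1,… shift by +4, +12, +9, then the pattern repeats.
Decoding omhew: o−4=k, m−12=a, h−9=y, e−4=a, w−12=k.

kayak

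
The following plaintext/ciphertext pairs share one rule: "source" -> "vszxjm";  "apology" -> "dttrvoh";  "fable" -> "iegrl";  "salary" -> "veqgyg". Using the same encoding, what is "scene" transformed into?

vgjtl

In source: s→v is +3, o→s is +4, u→z is +5, r→x is +6 — the shift increases by 1 each position. The shift increases by 1 at each position, starting from +3: 3, 4, 5, ….
For scene: s+3=v, c+4=g, e+5=j, n+6=t, e+7=l.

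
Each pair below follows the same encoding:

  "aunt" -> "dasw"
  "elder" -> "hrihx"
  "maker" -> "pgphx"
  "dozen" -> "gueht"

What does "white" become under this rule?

Shifts by position in aunt: pos 0: a→d (+3), pos 1: u→a (+6), pos 2: n→s (+5), pos 3: t→w (+3) — repeating every 3. A repeating key of period 3 is used — shifts +3, +6, +5 over and over.
Applying it to white: w+3=z, h+6=n, i+5=n, t+3=w, e+6=k.

znnwk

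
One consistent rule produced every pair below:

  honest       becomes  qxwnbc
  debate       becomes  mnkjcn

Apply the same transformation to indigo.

Compare letters: h→q is +9, o→x is +9, n→w is +9 — a constant shift. This is a Caesar cipher with shift 9.
Applying it to indigo: i+9=r, n+9=w, d+9=m, i+9=r, g+9=p, o+9=x.

rwmrpx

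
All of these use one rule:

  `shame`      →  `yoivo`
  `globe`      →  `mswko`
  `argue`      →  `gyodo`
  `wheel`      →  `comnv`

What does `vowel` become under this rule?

In shame: s→y is +6, h→o is +7, a→i is +8, m→v is +9 — the shift increases by 1 each position. Letter i (0-indexed) is shifted by i+6, so successive shifts are 6, 7, 8, ….
On vowel: v+6=b, o+7=v, w+8=e, e+9=n, l+10=v.

bvenv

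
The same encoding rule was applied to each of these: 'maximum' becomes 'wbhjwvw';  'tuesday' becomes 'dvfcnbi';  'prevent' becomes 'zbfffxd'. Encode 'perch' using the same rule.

The shift depends on letter class: consonant m→w is +10, but vowel a→b is +1. Two shifts are in play — +1 for a/e/i/o/u, +10 for every other letter.
Applying it to perch: p(cons)+10=z, e(vowel)+1=f, r(cons)+10=b, c(cons)+10=m, h(cons)+10=r.

zfbmr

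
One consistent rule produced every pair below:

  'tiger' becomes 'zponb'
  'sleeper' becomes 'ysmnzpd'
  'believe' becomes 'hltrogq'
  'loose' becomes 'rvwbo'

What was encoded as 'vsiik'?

plaza

Letter i (0-indexed) is shifted by i+6, so successive shifts are 6, 7, 8, ….
Undoing it on vsiik: v−6=p, s−7=l, i−8=a, i−9=z, k−10=a.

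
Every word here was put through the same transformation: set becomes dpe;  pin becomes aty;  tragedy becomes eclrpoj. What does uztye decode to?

Compare letters: s→d is +11, e→p is +11, t→e is +11 — a constant shift. Each letter is shifted forward by 11 in the alphabet (a Caesar shift of +11).
Decoding uztye: u−11=j, z−11=o, t−11=i, y−11=n, e−11=t.

joint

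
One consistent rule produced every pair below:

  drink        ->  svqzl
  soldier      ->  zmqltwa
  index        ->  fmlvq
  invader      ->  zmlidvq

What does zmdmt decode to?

The output letters match the input read backwards, each shifted +8: drink reversed is knird. Two steps: reverse the string, then apply a Caesar shift of +8.
Undoing it on zmdmt: shift back: z−8=r, m−8=e, d−8=v, m−8=e, t−8=l → revel; then reverse → lever.

lever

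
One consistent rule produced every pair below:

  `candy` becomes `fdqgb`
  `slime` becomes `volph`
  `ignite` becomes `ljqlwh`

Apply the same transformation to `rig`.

Compare letters: c→f is +3, a→d is +3, n→q is +3 — a constant shift. Every letter moves 3 places later in the alphabet, wrapping around z→a.
On rig: r+3=u, i+3=l, g+3=j.

ulj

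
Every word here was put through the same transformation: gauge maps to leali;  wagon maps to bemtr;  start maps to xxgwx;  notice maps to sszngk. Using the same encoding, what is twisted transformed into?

A repeating key of period 3 is used — shifts +5, +4, +6 over and over.
Applying it to twisted: t+5=y, w+4=a, i+6=o, s+5=x, t+4=x, e+6=k, d+5=i.

yaoxxki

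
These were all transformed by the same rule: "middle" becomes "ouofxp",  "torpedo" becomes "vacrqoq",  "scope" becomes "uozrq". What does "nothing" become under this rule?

Shifts by position in middle: pos 0: m→o (+2), pos 1: i→u (+12), pos 2: d→o (+11), pos 3: d→f (+2), pos 4: l→x (+12), pos 5: e→p (+11) — repeating every 3. A repeating key of period 3 is used — shifts +2, +12, +11 over and over.
On nothing: n+2=p, o+12=a, t+11=e, h+2=j, i+12=u, n+11=y, g+2=i.

paejuyi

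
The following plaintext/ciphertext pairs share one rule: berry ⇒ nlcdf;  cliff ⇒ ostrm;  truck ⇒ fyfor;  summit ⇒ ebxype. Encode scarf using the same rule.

ejldm

Shifts by position in berry: pos 0: b→n (+12), pos 1: e→l (+7), pos 2: r→c (+11), pos 3: r→d (+12), pos 4: y→f (+7) — repeating every 3. A repeating key of period 3 is used — shifts +12, +7, +11 over and over.
On scarf: s+12=e, c+7=j, a+11=l, r+12=d, f+7=m.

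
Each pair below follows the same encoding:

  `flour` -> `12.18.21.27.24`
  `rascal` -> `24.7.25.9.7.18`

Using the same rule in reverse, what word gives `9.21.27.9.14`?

f is letter #6 and maps to 12: an offset of 6. The number is (letter's place in the alphabet, a=1) + 6.
Undoing it on 9.21.27.9.14: 9→(9−6)÷1=3=c, 21→(21−6)÷1=15=o, 27→(27−6)÷1=21=u, 9→(9−6)÷1=3=c, 14→(14−6)÷1=8=h.

couch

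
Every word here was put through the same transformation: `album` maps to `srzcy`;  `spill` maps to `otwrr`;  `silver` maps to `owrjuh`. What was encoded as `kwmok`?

a(0)→s(18) and l(11)→r(17) fit y≡7x+18 (mod 26); the inverse of 7 mod 26 is 15. Each letter's alphabet position (a=0..z=25) is mapped through 7·x+18 mod 26 — an affine cipher.
Undoing it on kwmok: k(10)→15·(10−18)≡10=k; w(22)→15·(22−18)≡8=i; m(12)→15·(12−18)≡14=o; o(14)→15·(14−18)≡18=s; k(10)→15·(10−18)≡10=k (all mod 26).

kiosk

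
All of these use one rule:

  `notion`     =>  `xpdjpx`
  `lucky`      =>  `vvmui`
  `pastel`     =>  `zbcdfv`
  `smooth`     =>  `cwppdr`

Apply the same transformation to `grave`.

The shift depends on letter class: consonant n→x is +10, but vowel o→p is +1. Vowels shift forward by 1 and consonants shift forward by 10.
Applying it to grave: g(cons)+10=q, r(cons)+10=b, a(vowel)+1=b, v(cons)+10=f, e(vowel)+1=f.

qbbff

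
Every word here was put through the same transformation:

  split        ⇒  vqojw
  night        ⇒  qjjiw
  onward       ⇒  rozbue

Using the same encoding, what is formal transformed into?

Shifts by position in split: pos 0: s→v (+3), pos 1: p→q (+1), pos 2: l→o (+3), pos 3: i→j (+1) — repeating every 2. A repeating key of period 2 is used — shifts +3, +1 over and over.
For formal: f+3=i, o+1=p, r+3=u, m+1=n, a+3=d, l+1=m.

ipundm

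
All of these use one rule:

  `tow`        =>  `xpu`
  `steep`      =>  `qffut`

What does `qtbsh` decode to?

grasp

The word is reversed, then every letter is shifted forward by 1.
Decoding qtbsh: shift back: q−1=p, t−1=s, b−1=a, s−1=r, h−1=g → psarg; then reverse → grasp.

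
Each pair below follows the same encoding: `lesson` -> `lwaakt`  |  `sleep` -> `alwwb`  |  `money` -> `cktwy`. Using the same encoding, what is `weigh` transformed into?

l(11)→l(11) and e(4)→w(22) fit y≡17x+6 (mod 26); the inverse of 17 mod 26 is 23. Treating letters as 0–25, the rule is x ↦ 17x + 6 (mod 26).
On weigh: w(22)→17·22+6≡16=q; e(4)→17·4+6≡22=w; i(8)→17·8+6≡12=m; g(6)→17·6+6≡4=e; h(7)→17·7+6≡21=v (all mod 26).

qwmev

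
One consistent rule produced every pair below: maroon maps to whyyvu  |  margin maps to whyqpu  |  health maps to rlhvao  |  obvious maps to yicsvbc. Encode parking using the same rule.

It's a Vigenère-style cipher with numeric key [10,7,7]: position i shifts by key[i mod 3].
On parking: p+10=z, a+7=h, r+7=y, k+10=u, i+7=p, n+7=u, g+10=q.

zhyupuq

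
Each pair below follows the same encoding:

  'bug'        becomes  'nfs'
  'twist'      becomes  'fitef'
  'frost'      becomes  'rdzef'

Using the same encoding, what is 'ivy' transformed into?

The shift depends on letter class: consonant b→n is +12, but vowel u→f is +11. Vowels shift forward by 11 and consonants shift forward by 12.
For ivy: i(vowel)+11=t, v(cons)+12=h, y(cons)+12=k.

thk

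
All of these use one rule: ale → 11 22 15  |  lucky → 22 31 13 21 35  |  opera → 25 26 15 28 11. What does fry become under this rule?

a is letter #1 and maps to 11: an offset of 10. The number is (letter's place in the alphabet, a=1) + 10.
On fry: f=6→16, r=18→28, y=25→35.

16 28 35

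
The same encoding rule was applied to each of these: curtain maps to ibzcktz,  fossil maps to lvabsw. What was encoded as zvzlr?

In curtain: c→i is +6, u→b is +7, r→z is +8, t→c is +9 — the shift increases by 1 each position. Letter i (0-indexed) is shifted by i+6, so successive shifts are 6, 7, 8, ….
Decoding zvzlr: z−6=t, v−7=o, z−8=r, l−9=c, r−10=h.

torch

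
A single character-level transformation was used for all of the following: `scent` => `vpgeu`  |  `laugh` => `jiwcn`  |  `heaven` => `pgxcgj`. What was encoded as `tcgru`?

The output letters match the input read backwards, each shifted +2: scent reversed is tnecs. Read the word backwards and shift each letter +2.
Undoing it on tcgru: shift back: t−2=r, c−2=a, g−2=e, r−2=p, u−2=s → raeps; then reverse → spear.

spear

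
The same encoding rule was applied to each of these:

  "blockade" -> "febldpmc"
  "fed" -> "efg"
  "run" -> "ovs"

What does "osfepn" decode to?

The output letters match the input read backwards, each shifted +1: blockade reversed is edakcolb. Two steps: reverse the string, then apply a Caesar shift of +1.
Undoing it on osfepn: shift back: o−1=n, s−1=r, f−1=e, e−1=d, p−1=o, n−1=m → nredom; then reverse → modern.

modern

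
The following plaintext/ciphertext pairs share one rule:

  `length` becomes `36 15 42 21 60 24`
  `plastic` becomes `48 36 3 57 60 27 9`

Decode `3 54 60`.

l(#12)→36 and e(#5)→15: differences scale by 3, so n = 3·pos + 0. With a=1..z=26, the number is 3·pos.
Undoing it on 3 54 60: 3→(3−0)÷3=1=a, 54→(54−0)÷3=18=r, 60→(60−0)÷3=20=t.

art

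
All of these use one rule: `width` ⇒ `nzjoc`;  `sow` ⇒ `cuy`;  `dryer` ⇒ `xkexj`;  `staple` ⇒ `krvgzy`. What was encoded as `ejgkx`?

ready

The output letters match the input read backwards, each shifted +6: width reversed is htdiw. The word is reversed, then every letter is shifted forward by 6.
Undoing it on ejgkx: shift back: e−6=y, j−6=d, g−6=a, k−6=e, x−6=r → ydaer; then reverse → ready.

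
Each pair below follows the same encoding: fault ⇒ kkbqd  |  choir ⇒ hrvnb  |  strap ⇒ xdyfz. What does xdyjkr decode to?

streak

Shifts by position in fault: pos 0: f→k (+5), pos 1: a→k (+10), pos 2: u→b (+7), pos 3: l→q (+5), pos 4: t→d (+10) — repeating every 3. The shifts repeat in a cycle of length 3: positions 0,1,… shift by +5, +10, +7, then the pattern repeats.
Undoing it on xdyjkr: x−5=s, d−10=t, y−7=r, j−5=e, k−10=a, r−7=k.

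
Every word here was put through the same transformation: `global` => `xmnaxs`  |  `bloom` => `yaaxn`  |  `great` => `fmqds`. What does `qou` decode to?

ice

The output letters match the input read backwards, each shifted +12: global reversed is labolg. Two steps: reverse the string, then apply a Caesar shift of +12.
Reversing it on qou: shift back: q−12=e, o−12=c, u−12=i → eci; then reverse → ice.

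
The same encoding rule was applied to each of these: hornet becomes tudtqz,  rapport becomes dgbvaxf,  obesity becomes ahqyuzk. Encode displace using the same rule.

Shifts by position in hornet: pos 0: h→t (+12), pos 1: o→u (+6), pos 2: r→d (+12), pos 3: n→t (+6) — repeating every 2. A repeating key of period 2 is used — shifts +12, +6 over and over.
For displace: d+12=p, i+6=o, s+12=e, p+6=v, l+12=x, a+6=g, c+12=o, e+6=k.

poevxgok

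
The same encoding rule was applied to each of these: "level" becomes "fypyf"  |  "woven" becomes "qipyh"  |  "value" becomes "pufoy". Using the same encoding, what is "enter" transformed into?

Compare letters: l→f is +20, e→y is +20, v→p is +20 — a constant shift. Every letter moves 20 places later in the alphabet, wrapping around z→a.
Applying it to enter: e+20=y, n+20=h, t+20=n, e+20=y, r+20=l.

yhnyl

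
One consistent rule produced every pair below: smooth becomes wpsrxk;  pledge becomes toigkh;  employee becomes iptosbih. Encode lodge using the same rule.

Shifts by position in smooth: pos 0: s→w (+4), pos 1: m→p (+3), pos 2: o→s (+4), pos 3: o→r (+3) — repeating every 2. It's a Vigenère-style cipher with numeric key [4,3]: position i shifts by key[i mod 2].
Applying it to lodge: l+4=p, o+3=r, d+4=h, g+3=j, e+4=i.

prhji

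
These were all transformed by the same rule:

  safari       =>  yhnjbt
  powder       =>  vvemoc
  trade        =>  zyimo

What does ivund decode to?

In safari: s→y is +6, a→h is +7, f→n is +8, a→j is +9 — the shift increases by 1 each position. Letter i (0-indexed) is shifted by i+6, so successive shifts are 6, 7, 8, ….
Decoding ivund: i−6=c, v−7=o, u−8=m, n−9=e, d−10=t.

comet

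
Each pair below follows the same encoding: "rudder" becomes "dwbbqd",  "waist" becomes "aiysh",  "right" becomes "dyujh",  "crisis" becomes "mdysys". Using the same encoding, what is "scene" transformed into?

r(17)→d(3) and u(20)→w(22) fit y≡15x+8 (mod 26); the inverse of 15 mod 26 is 7. Treating letters as 0–25, the rule is x ↦ 15x + 8 (mod 26).
On scene: s(18)→15·18+8≡18=s; c(2)→15·2+8≡12=m; e(4)→15·4+8≡16=q; n(13)→15·13+8≡21=v; e(4)→15·4+8≡16=q (all mod 26).

smqvq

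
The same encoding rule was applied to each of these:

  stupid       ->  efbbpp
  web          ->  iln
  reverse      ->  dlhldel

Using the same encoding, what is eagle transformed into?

lhsxl

The shift depends on letter class: consonant s→e is +12, but vowel u→b is +7. The rule splits by letter class: vowels +7, consonants +12.
Applying it to eagle: e(vowel)+7=l, a(vowel)+7=h, g(cons)+12=s, l(cons)+12=x, e(vowel)+7=l.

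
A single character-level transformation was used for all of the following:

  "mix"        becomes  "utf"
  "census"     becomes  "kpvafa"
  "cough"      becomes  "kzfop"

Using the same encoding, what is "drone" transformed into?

The shift depends on letter class: consonant m→u is +8, but vowel i→t is +11. Vowels shift forward by 11 and consonants shift forward by 8.
On drone: d(cons)+8=l, r(cons)+8=z, o(vowel)+11=z, n(cons)+8=v, e(vowel)+11=p.

lzzvp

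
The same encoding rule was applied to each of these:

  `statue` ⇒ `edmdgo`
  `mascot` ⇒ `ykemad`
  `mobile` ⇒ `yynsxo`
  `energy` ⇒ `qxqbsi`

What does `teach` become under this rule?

Shifts by position in statue: pos 0: s→e (+12), pos 1: t→d (+10), pos 2: a→m (+12), pos 3: t→d (+10) — repeating every 2. It's a Vigenère-style cipher with numeric key [12,10]: position i shifts by key[i mod 2].
For teach: t+12=f, e+10=o, a+12=m, c+10=m, h+12=t.

fommt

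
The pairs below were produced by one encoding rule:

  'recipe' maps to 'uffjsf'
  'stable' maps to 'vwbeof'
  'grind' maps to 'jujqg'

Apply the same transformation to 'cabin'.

Vowels shift forward by 1 and consonants shift forward by 3.
For cabin: c(cons)+3=f, a(vowel)+1=b, b(cons)+3=e, i(vowel)+1=j, n(cons)+3=q.

fbejq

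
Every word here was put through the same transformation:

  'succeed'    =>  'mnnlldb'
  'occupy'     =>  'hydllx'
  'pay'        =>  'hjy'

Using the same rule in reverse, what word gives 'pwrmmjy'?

Two steps: reverse the string, then apply a Caesar shift of +9.
Reversing it on pwrmmjy: shift back: p−9=g, w−9=n, r−9=i, m−9=d, m−9=d, j−9=a, y−9=p → gniddap; then reverse → padding.

padding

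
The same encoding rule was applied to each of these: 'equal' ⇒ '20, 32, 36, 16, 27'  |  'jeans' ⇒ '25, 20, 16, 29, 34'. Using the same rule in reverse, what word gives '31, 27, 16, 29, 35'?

plant

e is letter #5 and maps to 20: an offset of 15. Letters become their 1-based position plus 15 (so a→16, b→17, …).
Reversing it on 31, 27, 16, 29, 35: 31→(31−15)÷1=16=p, 27→(27−15)÷1=12=l, 16→(16−15)÷1=1=a, 29→(29−15)÷1=14=n, 35→(35−15)÷1=20=t.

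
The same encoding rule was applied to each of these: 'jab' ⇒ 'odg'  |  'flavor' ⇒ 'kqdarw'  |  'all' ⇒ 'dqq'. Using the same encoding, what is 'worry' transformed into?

The shift depends on letter class: consonant j→o is +5, but vowel a→d is +3. Two shifts are in play — +3 for a/e/i/o/u, +5 for every other letter.
For worry: w(cons)+5=b, o(vowel)+3=r, r(cons)+5=w, r(cons)+5=w, y(cons)+5=d.

brwwd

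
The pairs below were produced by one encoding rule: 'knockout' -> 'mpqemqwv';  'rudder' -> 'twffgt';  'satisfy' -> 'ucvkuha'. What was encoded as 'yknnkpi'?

Compare letters: k→m is +2, n→p is +2, o→q is +2 — a constant shift. It's a constant shift of +2 (ROT2).
Undoing it on yknnkpi: y−2=w, k−2=i, n−2=l, n−2=l, k−2=i, p−2=n, i−2=g.

willing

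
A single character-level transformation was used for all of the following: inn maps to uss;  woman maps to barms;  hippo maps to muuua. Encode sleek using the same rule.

xqqqp

The shift depends on letter class: consonant n→s is +5, but vowel i→u is +12. Two shifts are in play — +12 for a/e/i/o/u, +5 for every other letter.
On sleek: s(cons)+5=x, l(cons)+5=q, e(vowel)+12=q, e(vowel)+12=q, k(cons)+5=p.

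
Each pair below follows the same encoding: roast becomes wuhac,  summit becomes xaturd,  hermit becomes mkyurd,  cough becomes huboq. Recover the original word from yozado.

In roast: r→w is +5, o→u is +6, a→h is +7, s→a is +8 — the shift increases by 1 each position. Letter i (0-indexed) is shifted by i+5, so successive shifts are 5, 6, 7, ….
Undoing it on yozado: y−5=t, o−6=i, z−7=s, a−8=s, d−9=u, o−10=e.

tissue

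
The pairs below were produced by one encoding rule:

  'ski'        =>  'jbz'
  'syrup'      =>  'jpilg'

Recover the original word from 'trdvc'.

camel

Compare letters: s→j is +17, k→b is +17, i→z is +17 — a constant shift. It's a constant shift of +17 (ROT17).
Decoding trdvc: t−17=c, r−17=a, d−17=m, v−17=e, c−17=l.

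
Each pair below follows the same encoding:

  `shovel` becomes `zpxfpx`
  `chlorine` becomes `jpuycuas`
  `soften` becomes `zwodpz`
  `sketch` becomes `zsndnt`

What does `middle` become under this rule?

In shovel: s→z is +7, h→p is +8, o→x is +9, v→f is +10 — the shift increases by 1 each position. Each letter shifts forward by (position + 7), i.e. 7, 8, 9, … — the shift grows by one for each successive letter.
Applying it to middle: m+7=t, i+8=q, d+9=m, d+10=n, l+11=w, e+12=q.

tqmnwq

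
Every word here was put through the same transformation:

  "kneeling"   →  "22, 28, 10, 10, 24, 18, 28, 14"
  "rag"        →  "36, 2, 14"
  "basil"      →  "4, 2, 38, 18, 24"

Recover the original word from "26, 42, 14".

k(#11)→22 and n(#14)→28: differences scale by 2, so n = 2·pos + 0. The formula is n = 2×(alphabet index, a=1).
Reversing it on 26, 42, 14: 26→(26−0)÷2=13=m, 42→(42−0)÷2=21=u, 14→(14−0)÷2=7=g.

mug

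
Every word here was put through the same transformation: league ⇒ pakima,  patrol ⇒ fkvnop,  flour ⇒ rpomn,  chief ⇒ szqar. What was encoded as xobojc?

nobody

l(11)→p(15) and e(4)→a(0) fit y≡17x+10 (mod 26); the inverse of 17 mod 26 is 23. Each letter's alphabet position (a=0..z=25) is mapped through 17·x+10 mod 26 — an affine cipher.
Reversing it on xobojc: x(23)→23·(23−10)≡13=n; o(14)→23·(14−10)≡14=o; b(1)→23·(1−10)≡1=b; o(14)→23·(14−10)≡14=o; j(9)→23·(9−10)≡3=d; c(2)→23·(2−10)≡24=y (all mod 26).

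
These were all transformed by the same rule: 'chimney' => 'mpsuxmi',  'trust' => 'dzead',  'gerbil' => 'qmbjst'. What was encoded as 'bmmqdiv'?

recital

Shifts by position in chimney: pos 0: c→m (+10), pos 1: h→p (+8), pos 2: i→s (+10), pos 3: m→u (+8) — repeating every 2. A repeating key of period 2 is used — shifts +10, +8 over and over.
Decoding bmmqdiv: b−10=r, m−8=e, m−10=c, q−8=i, d−10=t, i−8=a, v−10=l.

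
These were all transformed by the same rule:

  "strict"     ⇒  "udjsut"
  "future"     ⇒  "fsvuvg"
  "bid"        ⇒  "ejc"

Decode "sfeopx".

wonder

The word is reversed, then every letter is shifted forward by 1.
Decoding sfeopx: shift back: s−1=r, f−1=e, e−1=d, o−1=n, p−1=o, x−1=w → rednow; then reverse → wonder.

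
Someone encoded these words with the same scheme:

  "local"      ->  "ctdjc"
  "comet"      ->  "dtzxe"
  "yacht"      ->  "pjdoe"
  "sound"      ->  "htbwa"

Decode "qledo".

l(11)→c(2) and o(14)→t(19) fit y≡23x+9 (mod 26); the inverse of 23 mod 26 is 17. This is an affine cipher: with a=0,…,z=25, each position x becomes (23x+9) mod 26.
Reversing it on qledo: q(16)→17·(16−9)≡15=p; l(11)→17·(11−9)≡8=i; e(4)→17·(4−9)≡19=t; d(3)→17·(3−9)≡2=c; o(14)→17·(14−9)≡7=h (all mod 26).

pitch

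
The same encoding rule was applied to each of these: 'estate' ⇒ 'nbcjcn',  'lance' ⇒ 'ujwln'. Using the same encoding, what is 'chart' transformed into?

lqjac

This is a Caesar cipher with shift 9.
For chart: c+9=l, h+9=q, a+9=j, r+9=a, t+9=c.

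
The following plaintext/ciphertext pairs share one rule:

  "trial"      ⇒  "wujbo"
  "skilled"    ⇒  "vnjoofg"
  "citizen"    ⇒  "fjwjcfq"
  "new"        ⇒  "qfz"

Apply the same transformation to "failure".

The shift depends on letter class: consonant t→w is +3, but vowel i→j is +1. The rule splits by letter class: vowels +1, consonants +3.
On failure: f(cons)+3=i, a(vowel)+1=b, i(vowel)+1=j, l(cons)+3=o, u(vowel)+1=v, r(cons)+3=u, e(vowel)+1=f.

ibjovuf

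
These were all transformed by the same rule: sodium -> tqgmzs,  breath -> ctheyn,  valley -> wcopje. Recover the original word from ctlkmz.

bright

Each letter shifts forward by (position + 1), i.e. 1, 2, 3, … — the shift grows by one for each successive letter.
Decoding ctlkmz: c−1=b, t−2=r, l−3=i, k−4=g, m−5=h, z−6=t.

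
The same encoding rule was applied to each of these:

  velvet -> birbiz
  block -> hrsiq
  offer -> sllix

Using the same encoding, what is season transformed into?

The shift depends on letter class: consonant v→b is +6, but vowel e→i is +4. Two shifts are in play — +4 for a/e/i/o/u, +6 for every other letter.
Applying it to season: s(cons)+6=y, e(vowel)+4=i, a(vowel)+4=e, s(cons)+6=y, o(vowel)+4=s, n(cons)+6=t.

yieyst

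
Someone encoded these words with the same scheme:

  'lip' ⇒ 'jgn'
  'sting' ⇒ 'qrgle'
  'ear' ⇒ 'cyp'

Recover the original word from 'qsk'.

sum

Compare letters: l→j is +24, i→g is +24, p→n is +24 — a constant shift. Every letter moves 24 places later in the alphabet, wrapping around z→a.
Undoing it on qsk: q−24=s, s−24=u, k−24=m.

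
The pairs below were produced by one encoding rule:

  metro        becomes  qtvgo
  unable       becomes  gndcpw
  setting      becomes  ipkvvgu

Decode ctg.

era

The output letters match the input read backwards, each shifted +2: metro reversed is ortem. The word is reversed, then every letter is shifted forward by 2.
Decoding ctg: shift back: c−2=a, t−2=r, g−2=e → are; then reverse → era.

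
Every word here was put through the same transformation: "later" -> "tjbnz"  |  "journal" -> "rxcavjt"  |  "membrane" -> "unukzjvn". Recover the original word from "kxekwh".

cowboy

The shifts repeat in a cycle of length 2: positions 0,1,… shift by +8, +9, then the pattern repeats.
Reversing it on kxekwh: k−8=c, x−9=o, e−8=w, k−9=b, w−8=o, h−9=y.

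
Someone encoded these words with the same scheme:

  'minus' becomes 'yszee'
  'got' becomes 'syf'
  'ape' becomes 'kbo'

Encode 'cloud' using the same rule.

The shift depends on letter class: consonant m→y is +12, but vowel i→s is +10. The rule splits by letter class: vowels +10, consonants +12.
For cloud: c(cons)+12=o, l(cons)+12=x, o(vowel)+10=y, u(vowel)+10=e, d(cons)+12=p.

oxyep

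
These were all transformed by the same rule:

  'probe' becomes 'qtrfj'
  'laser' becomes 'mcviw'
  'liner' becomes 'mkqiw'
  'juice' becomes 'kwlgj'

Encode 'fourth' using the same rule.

gqxvyn

In probe: p→q is +1, r→t is +2, o→r is +3, b→f is +4 — the shift increases by 1 each position. Each letter shifts forward by (position + 1), i.e. 1, 2, 3, … — the shift grows by one for each successive letter.
For fourth: f+1=g, o+2=q, u+3=x, r+4=v, t+5=y, h+6=n.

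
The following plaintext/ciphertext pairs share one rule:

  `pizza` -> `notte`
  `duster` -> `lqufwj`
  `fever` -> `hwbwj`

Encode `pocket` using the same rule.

ncakwf

Treating letters as 0–25, the rule is x ↦ 11x + 4 (mod 26).
On pocket: p(15)→11·15+4≡13=n; o(14)→11·14+4≡2=c; c(2)→11·2+4≡0=a; k(10)→11·10+4≡10=k; e(4)→11·4+4≡22=w; t(19)→11·19+4≡5=f (all mod 26).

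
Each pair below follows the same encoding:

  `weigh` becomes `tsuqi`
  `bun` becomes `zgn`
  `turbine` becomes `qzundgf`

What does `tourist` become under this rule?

feudgaf

The output letters match the input read backwards, each shifted +12: weigh reversed is hgiew. The word is reversed, then every letter is shifted forward by 12.
Applying it to tourist: reverse → tsiruot; then shift: t+12=f, s+12=e, i+12=u, r+12=d, u+12=g, o+12=a, t+12=f.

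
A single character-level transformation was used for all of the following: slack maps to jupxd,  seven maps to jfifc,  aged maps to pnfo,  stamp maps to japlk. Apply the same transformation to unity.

rcvah

s(18)→j(9) and l(11)→u(20) fit y≡17x+15 (mod 26); the inverse of 17 mod 26 is 23. Each letter's alphabet position (a=0..z=25) is mapped through 17·x+15 mod 26 — an affine cipher.
On unity: u(20)→17·20+15≡17=r; n(13)→17·13+15≡2=c; i(8)→17·8+15≡21=v; t(19)→17·19+15≡0=a; y(24)→17·24+15≡7=h (all mod 26).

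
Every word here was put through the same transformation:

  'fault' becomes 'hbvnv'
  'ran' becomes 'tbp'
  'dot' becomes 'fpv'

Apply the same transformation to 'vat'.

xbv

Vowels shift forward by 1 and consonants shift forward by 2.
On vat: v(cons)+2=x, a(vowel)+1=b, t(cons)+2=v.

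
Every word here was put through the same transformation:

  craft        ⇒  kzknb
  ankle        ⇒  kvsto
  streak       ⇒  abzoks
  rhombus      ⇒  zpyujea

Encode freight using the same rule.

nzosopb

The shift depends on letter class: consonant c→k is +8, but vowel a→k is +10. Vowels shift forward by 10 and consonants shift forward by 8.
On freight: f(cons)+8=n, r(cons)+8=z, e(vowel)+10=o, i(vowel)+10=s, g(cons)+8=o, h(cons)+8=p, t(cons)+8=b.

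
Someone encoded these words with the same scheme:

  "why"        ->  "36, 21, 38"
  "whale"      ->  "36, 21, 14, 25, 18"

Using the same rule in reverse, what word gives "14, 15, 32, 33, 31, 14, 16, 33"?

abstract

w is letter #23 and maps to 36: an offset of 13. The number is (letter's place in the alphabet, a=1) + 13.
Decoding 14, 15, 32, 33, 31, 14, 16, 33: 14→(14−13)÷1=1=a, 15→(15−13)÷1=2=b, 32→(32−13)÷1=19=s, 33→(33−13)÷1=20=t, 31→(31−13)÷1=18=r, 14→(14−13)÷1=1=a, 16→(16−13)÷1=3=c, 33→(33−13)÷1=20=t.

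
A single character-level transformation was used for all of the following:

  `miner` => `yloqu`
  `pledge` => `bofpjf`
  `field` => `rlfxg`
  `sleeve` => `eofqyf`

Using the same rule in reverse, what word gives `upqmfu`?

impact

Shifts by position in miner: pos 0: m→y (+12), pos 1: i→l (+3), pos 2: n→o (+1), pos 3: e→q (+12), pos 4: r→u (+3) — repeating every 3. A repeating key of period 3 is used — shifts +12, +3, +1 over and over.
Decoding upqmfu: u−12=i, p−3=m, q−1=p, m−12=a, f−3=c, u−1=t.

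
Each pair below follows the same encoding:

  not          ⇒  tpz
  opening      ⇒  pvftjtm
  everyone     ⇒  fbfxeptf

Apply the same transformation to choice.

inpjif

The shift depends on letter class: consonant n→t is +6, but vowel o→p is +1. The rule splits by letter class: vowels +1, consonants +6.
Applying it to choice: c(cons)+6=i, h(cons)+6=n, o(vowel)+1=p, i(vowel)+1=j, c(cons)+6=i, e(vowel)+1=f.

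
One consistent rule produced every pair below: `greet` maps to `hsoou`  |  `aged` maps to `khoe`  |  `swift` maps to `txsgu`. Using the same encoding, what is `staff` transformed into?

tukgg

The shift depends on letter class: consonant g→h is +1, but vowel e→o is +10. Vowels shift forward by 10 and consonants shift forward by 1.
For staff: s(cons)+1=t, t(cons)+1=u, a(vowel)+10=k, f(cons)+1=g, f(cons)+1=g.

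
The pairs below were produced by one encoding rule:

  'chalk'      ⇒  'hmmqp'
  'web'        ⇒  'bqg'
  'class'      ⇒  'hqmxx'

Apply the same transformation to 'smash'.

The shift depends on letter class: consonant c→h is +5, but vowel a→m is +12. The rule splits by letter class: vowels +12, consonants +5.
For smash: s(cons)+5=x, m(cons)+5=r, a(vowel)+12=m, s(cons)+5=x, h(cons)+5=m.

xrmxm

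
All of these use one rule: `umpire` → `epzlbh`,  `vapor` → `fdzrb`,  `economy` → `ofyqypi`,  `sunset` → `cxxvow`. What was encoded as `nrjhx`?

Shifts by position in umpire: pos 0: u→e (+10), pos 1: m→p (+3), pos 2: p→z (+10), pos 3: i→l (+3) — repeating every 2. It's a Vigenère-style cipher with numeric key [10,3]: position i shifts by key[i mod 2].
Reversing it on nrjhx: n−10=d, r−3=o, j−10=z, h−3=e, x−10=n.

dozen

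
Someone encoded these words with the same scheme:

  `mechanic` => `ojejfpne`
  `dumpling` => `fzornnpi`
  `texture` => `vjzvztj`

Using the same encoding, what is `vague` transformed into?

The shift depends on letter class: consonant m→o is +2, but vowel e→j is +5. Vowels shift forward by 5 and consonants shift forward by 2.
For vague: v(cons)+2=x, a(vowel)+5=f, g(cons)+2=i, u(vowel)+5=z, e(vowel)+5=j.

xfizj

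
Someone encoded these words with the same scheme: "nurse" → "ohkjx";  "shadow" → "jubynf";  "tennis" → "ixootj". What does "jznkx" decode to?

n(13)→o(14) and u(20)→h(7) fit y≡25x+1 (mod 26); the inverse of 25 mod 26 is 25. Treating letters as 0–25, the rule is x ↦ 25x + 1 (mod 26).
Decoding jznkx: j(9)→25·(9−1)≡18=s; z(25)→25·(25−1)≡2=c; n(13)→25·(13−1)≡14=o; k(10)→25·(10−1)≡17=r; x(23)→25·(23−1)≡4=e (all mod 26).

score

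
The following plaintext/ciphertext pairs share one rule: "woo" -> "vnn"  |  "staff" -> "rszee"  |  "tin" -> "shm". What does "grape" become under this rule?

fqzod

Compare letters: w→v is +25, o→n is +25, o→n is +25 — a constant shift. This is a Caesar cipher with shift 25.
For grape: g+25=f, r+25=q, a+25=z, p+25=o, e+25=d.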